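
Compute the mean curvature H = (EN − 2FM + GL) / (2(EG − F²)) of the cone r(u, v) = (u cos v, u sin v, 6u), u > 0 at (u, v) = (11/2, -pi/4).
H = 6*sqrt(37)/407

With E = 37, F = 0, G = u^2, L = 0, M = 0, N = 6*sqrt(37)*u^2/(37*Abs(u)), assemble
  H = (EN − 2FM + GL) / (2(EG − F²)) = 3*sqrt(37)/(37*Abs(u)).
At (u, v) = (11/2, -pi/4): H = 6*sqrt(37)/407.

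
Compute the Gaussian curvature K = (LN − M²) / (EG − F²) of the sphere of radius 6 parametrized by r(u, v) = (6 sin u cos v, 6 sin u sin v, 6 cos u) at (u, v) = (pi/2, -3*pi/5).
K = 1/36

Coefficients of the first fundamental form: E = 36, F = 0, G = 36*sin(u)^2.
Coefficients of the second fundamental form: L = -6*sin(u)/Abs(sin(u)), M = 0, N = -6*sin(u)^3/Abs(sin(u)).
Assemble K = (LN − M²)/(EG − F²) = 1/36. At (u, v) = (pi/2, -3*pi/5): K = 1/36.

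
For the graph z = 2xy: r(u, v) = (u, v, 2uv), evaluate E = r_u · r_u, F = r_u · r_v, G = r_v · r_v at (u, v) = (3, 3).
E = 37;  F = 36;  G = 37

Partials: r_u = (1, 0, 2*v), r_v = (0, 1, 2*u). As functions of (u, v):
  E = r_u · r_u = 4*v^2 + 1,
  F = r_u · r_v = 4*u*v,
  G = r_v · r_v = 4*u^2 + 1.
Evaluating at (u, v) = (3, 3): E = 37, F = 36, G = 37.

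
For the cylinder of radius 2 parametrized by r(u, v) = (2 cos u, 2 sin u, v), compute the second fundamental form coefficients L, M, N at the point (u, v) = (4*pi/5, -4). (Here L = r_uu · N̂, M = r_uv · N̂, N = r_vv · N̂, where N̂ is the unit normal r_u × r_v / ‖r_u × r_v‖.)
L = -2;  M = 0;  N = 0

Compute the unit normal N̂(u, v) = (cos(u), sin(u), 0), and the second partials r_uu, r_uv, r_vv. Take dot products:
  L(u, v) = r_uu · N̂ = -2,
  M(u, v) = r_uv · N̂ = 0,
  N(u, v) = r_vv · N̂ = 0.
Evaluating at (u, v) = (4*pi/5, -4):
  L = -2, M = 0, N = 0.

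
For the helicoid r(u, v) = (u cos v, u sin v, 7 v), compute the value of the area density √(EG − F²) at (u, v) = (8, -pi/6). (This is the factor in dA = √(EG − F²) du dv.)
√(EG − F²)|_{(8, -pi/6)} = sqrt(113)

E = 1, F = 0, G = u^2 + 49, so EG − F² = u^2 + 49. Taking the positive square root: √(EG − F²) = sqrt(u^2 + 49). At (u, v) = (8, -pi/6): sqrt(113).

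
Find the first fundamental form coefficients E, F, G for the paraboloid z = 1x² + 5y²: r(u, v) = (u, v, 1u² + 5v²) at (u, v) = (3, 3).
E = 37;  F = 180;  G = 901

Partials: r_u = (1, 0, 2*u), r_v = (0, 1, 10*v). As functions of (u, v):
  E = r_u · r_u = 4*u^2 + 1,
  F = r_u · r_v = 20*u*v,
  G = r_v · r_v = 100*v^2 + 1.
Evaluating at (u, v) = (3, 3): E = 37, F = 180, G = 901.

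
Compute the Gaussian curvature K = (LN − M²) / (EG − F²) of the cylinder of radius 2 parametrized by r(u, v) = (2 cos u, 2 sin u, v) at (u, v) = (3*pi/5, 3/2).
K = 0

Coefficients of the first fundamental form: E = 4, F = 0, G = 1.
Coefficients of the second fundamental form: L = -2, M = 0, N = 0.
Assemble K = (LN − M²)/(EG − F²) = 0. At (u, v) = (3*pi/5, 3/2): K = 0.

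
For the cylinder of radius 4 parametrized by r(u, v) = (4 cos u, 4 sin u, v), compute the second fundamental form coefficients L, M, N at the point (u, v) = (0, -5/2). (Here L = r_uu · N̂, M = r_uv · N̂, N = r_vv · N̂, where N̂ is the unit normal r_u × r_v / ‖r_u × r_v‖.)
L = -4;  M = 0;  N = 0

Compute the unit normal N̂(u, v) = (cos(u), sin(u), 0), and the second partials r_uu, r_uv, r_vv. Take dot products:
  L(u, v) = r_uu · N̂ = -4,
  M(u, v) = r_uv · N̂ = 0,
  N(u, v) = r_vv · N̂ = 0.
Evaluating at (u, v) = (0, -5/2):
  L = -4, M = 0, N = 0.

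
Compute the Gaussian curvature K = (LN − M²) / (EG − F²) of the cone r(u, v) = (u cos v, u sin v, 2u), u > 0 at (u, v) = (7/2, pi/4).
K = 0

Coefficients of the first fundamental form: E = 5, F = 0, G = u^2.
Coefficients of the second fundamental form: L = 0, M = 0, N = 2*sqrt(5)*u^2/(5*Abs(u)).
Assemble K = (LN − M²)/(EG − F²) = 0. At (u, v) = (7/2, pi/4): K = 0.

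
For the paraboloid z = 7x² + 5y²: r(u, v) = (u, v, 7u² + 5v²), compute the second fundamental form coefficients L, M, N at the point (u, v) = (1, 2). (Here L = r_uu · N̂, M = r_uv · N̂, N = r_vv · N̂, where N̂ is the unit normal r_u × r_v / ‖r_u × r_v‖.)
L = 14*sqrt(597)/597;  M = 0;  N = 10*sqrt(597)/597

Compute the unit normal N̂(u, v) = (-14*u/sqrt(196*u^2 + 100*v^2 + 1), -10*v/sqrt(196*u^2 + 100*v^2 + 1), 1/sqrt(196*u^2 + 100*v^2 + 1)), and the second partials r_uu, r_uv, r_vv. Take dot products:
  L(u, v) = r_uu · N̂ = 14/sqrt(196*u^2 + 100*v^2 + 1),
  M(u, v) = r_uv · N̂ = 0,
  N(u, v) = r_vv · N̂ = 10/sqrt(196*u^2 + 100*v^2 + 1).
Evaluating at (u, v) = (1, 2):
  L = 14*sqrt(597)/597, M = 0, N = 10*sqrt(597)/597.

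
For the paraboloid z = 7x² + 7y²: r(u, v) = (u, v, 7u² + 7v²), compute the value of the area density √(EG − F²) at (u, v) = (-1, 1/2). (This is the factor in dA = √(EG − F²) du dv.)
√(EG − F²)|_{(-1, 1/2)} = sqrt(246)

E = 196*u^2 + 1, F = 196*u*v, G = 196*v^2 + 1, so EG − F² = 196*u^2 + 196*v^2 + 1. Taking the positive square root: √(EG − F²) = sqrt(196*u^2 + 196*v^2 + 1). At (u, v) = (-1, 1/2): sqrt(246).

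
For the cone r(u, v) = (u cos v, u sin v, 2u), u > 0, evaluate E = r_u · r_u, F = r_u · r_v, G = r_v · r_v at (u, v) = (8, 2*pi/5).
E = 5;  F = 0;  G = 64

Partials: r_u = (cos(v), sin(v), 2), r_v = (-u*sin(v), u*cos(v), 0). As functions of (u, v):
  E = r_u · r_u = 5,
  F = r_u · r_v = 0,
  G = r_v · r_v = u^2.
Evaluating at (u, v) = (8, 2*pi/5): E = 5, F = 0, G = 64.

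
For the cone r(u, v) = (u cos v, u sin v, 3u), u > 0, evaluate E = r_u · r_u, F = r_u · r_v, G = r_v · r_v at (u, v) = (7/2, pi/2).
E = 10;  F = 0;  G = 49/4

Partials: r_u = (cos(v), sin(v), 3), r_v = (-u*sin(v), u*cos(v), 0). As functions of (u, v):
  E = r_u · r_u = 10,
  F = r_u · r_v = 0,
  G = r_v · r_v = u^2.
Evaluating at (u, v) = (7/2, pi/2): E = 10, F = 0, G = 49/4.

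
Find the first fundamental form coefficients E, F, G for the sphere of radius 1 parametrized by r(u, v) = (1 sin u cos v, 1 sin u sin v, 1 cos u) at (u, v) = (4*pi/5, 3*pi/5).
E = 1;  F = 0;  G = 5/8 - sqrt(5)/8

Partials: r_u = (cos(u)*cos(v), sin(v)*cos(u), -sin(u)), r_v = (-sin(u)*sin(v), sin(u)*cos(v), 0). As functions of (u, v):
  E = r_u · r_u = 1,
  F = r_u · r_v = 0,
  G = r_v · r_v = sin(u)^2.
Evaluating at (u, v) = (4*pi/5, 3*pi/5): E = 1, F = 0, G = 5/8 - sqrt(5)/8.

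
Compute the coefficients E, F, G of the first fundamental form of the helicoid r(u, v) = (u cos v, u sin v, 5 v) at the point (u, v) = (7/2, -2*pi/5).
E = 1;  F = 0;  G = 149/4

Partials: r_u = (cos(v), sin(v), 0), r_v = (-u*sin(v), u*cos(v), 5). As functions of (u, v):
  E = r_u · r_u = 1,
  F = r_u · r_v = 0,
  G = r_v · r_v = u^2 + 25.
Evaluating at (u, v) = (7/2, -2*pi/5): E = 1, F = 0, G = 149/4.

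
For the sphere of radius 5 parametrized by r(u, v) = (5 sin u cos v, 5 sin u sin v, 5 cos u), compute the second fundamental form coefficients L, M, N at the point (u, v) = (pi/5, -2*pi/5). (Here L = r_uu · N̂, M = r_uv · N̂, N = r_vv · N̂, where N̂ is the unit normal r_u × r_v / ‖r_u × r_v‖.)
L = -5;  M = 0;  N = -25/8 + 5*sqrt(5)/8

Compute the unit normal N̂(u, v) = (sin(u)^2*cos(v)/Abs(sin(u)), sin(u)^2*sin(v)/Abs(sin(u)), sin(2*u)/(2*Abs(sin(u)))), and the second partials r_uu, r_uv, r_vv. Take dot products:
  L(u, v) = r_uu · N̂ = -5*sin(u)/Abs(sin(u)),
  M(u, v) = r_uv · N̂ = 0,
  N(u, v) = r_vv · N̂ = -5*sin(u)^3/Abs(sin(u)).
Evaluating at (u, v) = (pi/5, -2*pi/5):
  L = -5, M = 0, N = -25/8 + 5*sqrt(5)/8.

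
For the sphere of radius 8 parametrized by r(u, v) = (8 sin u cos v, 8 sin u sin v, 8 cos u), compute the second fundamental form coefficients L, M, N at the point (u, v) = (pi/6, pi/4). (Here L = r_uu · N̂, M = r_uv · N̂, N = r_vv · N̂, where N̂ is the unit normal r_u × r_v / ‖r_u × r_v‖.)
L = -8;  M = 0;  N = -2

Compute the unit normal N̂(u, v) = (sin(u)^2*cos(v)/Abs(sin(u)), sin(u)^2*sin(v)/Abs(sin(u)), sin(2*u)/(2*Abs(sin(u)))), and the second partials r_uu, r_uv, r_vv. Take dot products:
  L(u, v) = r_uu · N̂ = -8*sin(u)/Abs(sin(u)),
  M(u, v) = r_uv · N̂ = 0,
  N(u, v) = r_vv · N̂ = -8*sin(u)^3/Abs(sin(u)).
Evaluating at (u, v) = (pi/6, pi/4):
  L = -8, M = 0, N = -2.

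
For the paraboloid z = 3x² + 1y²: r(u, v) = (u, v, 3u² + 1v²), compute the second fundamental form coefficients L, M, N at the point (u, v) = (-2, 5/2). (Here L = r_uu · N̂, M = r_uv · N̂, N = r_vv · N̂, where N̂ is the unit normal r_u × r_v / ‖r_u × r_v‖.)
L = 3*sqrt(170)/85;  M = 0;  N = sqrt(170)/85

Compute the unit normal N̂(u, v) = (-6*u/sqrt(36*u^2 + 4*v^2 + 1), -2*v/sqrt(36*u^2 + 4*v^2 + 1), 1/sqrt(36*u^2 + 4*v^2 + 1)), and the second partials r_uu, r_uv, r_vv. Take dot products:
  L(u, v) = r_uu · N̂ = 6/sqrt(36*u^2 + 4*v^2 + 1),
  M(u, v) = r_uv · N̂ = 0,
  N(u, v) = r_vv · N̂ = 2/sqrt(36*u^2 + 4*v^2 + 1).
Evaluating at (u, v) = (-2, 5/2):
  L = 3*sqrt(170)/85, M = 0, N = sqrt(170)/85.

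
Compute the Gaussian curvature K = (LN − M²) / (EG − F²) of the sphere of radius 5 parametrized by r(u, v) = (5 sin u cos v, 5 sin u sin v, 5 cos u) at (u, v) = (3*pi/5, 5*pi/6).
K = 1/25

Coefficients of the first fundamental form: E = 25, F = 0, G = 25*sin(u)^2.
Coefficients of the second fundamental form: L = -5*sin(u)/Abs(sin(u)), M = 0, N = -5*sin(u)^3/Abs(sin(u)).
Assemble K = (LN − M²)/(EG − F²) = 1/25. At (u, v) = (3*pi/5, 5*pi/6): K = 1/25.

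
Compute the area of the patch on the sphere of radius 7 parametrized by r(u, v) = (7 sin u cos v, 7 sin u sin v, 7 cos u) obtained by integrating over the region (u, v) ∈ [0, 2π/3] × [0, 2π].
Area = 147*pi

Area = ∫∫ √(EG − F²) du dv with √(EG − F²) = 49*Abs(sin(u)). Integrating over [0, 2π/3] × [0, 2π] gives 147*pi.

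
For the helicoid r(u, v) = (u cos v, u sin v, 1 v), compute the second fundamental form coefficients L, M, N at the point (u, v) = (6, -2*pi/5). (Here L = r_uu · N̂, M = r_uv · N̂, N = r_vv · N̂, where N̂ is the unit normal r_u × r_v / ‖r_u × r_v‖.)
L = 0;  M = -sqrt(37)/37;  N = 0

Compute the unit normal N̂(u, v) = (sin(v)/sqrt(u^2 + 1), -cos(v)/sqrt(u^2 + 1), u/sqrt(u^2 + 1)), and the second partials r_uu, r_uv, r_vv. Take dot products:
  L(u, v) = r_uu · N̂ = 0,
  M(u, v) = r_uv · N̂ = -1/sqrt(u^2 + 1),
  N(u, v) = r_vv · N̂ = 0.
Evaluating at (u, v) = (6, -2*pi/5):
  L = 0, M = -sqrt(37)/37, N = 0.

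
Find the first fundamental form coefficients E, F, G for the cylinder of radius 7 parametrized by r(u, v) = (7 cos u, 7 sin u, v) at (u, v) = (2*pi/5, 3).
E = 49;  F = 0;  G = 1

Partials: r_u = (-7*sin(u), 7*cos(u), 0), r_v = (0, 0, 1). As functions of (u, v):
  E = r_u · r_u = 49,
  F = r_u · r_v = 0,
  G = r_v · r_v = 1.
Evaluating at (u, v) = (2*pi/5, 3): E = 49, F = 0, G = 1.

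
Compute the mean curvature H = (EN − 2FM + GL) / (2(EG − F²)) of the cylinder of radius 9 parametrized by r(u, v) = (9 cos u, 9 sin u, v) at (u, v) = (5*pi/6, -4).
H = -1/18

With E = 81, F = 0, G = 1, L = -9, M = 0, N = 0, assemble
  H = (EN − 2FM + GL) / (2(EG − F²)) = -1/18.
At (u, v) = (5*pi/6, -4): H = -1/18.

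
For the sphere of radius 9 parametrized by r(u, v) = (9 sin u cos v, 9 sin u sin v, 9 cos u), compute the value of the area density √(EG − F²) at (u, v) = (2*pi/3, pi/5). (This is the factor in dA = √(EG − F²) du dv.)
√(EG − F²)|_{(2*pi/3, pi/5)} = 81*sqrt(3)/2

E = 81, F = 0, G = 81*sin(u)^2, so EG − F² = 6561*sin(u)^2. Taking the positive square root: √(EG − F²) = 81*Abs(sin(u)). At (u, v) = (2*pi/3, pi/5): 81*sqrt(3)/2.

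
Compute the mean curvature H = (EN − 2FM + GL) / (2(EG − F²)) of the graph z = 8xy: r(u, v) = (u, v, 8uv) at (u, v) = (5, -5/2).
H = 6400*sqrt(2001)/4004001

With E = 64*v^2 + 1, F = 64*u*v, G = 64*u^2 + 1, L = 0, M = 8/sqrt(64*u^2 + 64*v^2 + 1), N = 0, assemble
  H = (EN − 2FM + GL) / (2(EG − F²)) = -512*u*v/(64*u^2 + 64*v^2 + 1)^(3/2).
At (u, v) = (5, -5/2): H = 6400*sqrt(2001)/4004001.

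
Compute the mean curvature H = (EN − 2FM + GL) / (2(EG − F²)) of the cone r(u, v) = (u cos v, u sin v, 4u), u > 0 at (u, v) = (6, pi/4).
H = sqrt(17)/51

With E = 17, F = 0, G = u^2, L = 0, M = 0, N = 4*sqrt(17)*u^2/(17*Abs(u)), assemble
  H = (EN − 2FM + GL) / (2(EG − F²)) = 2*sqrt(17)/(17*Abs(u)).
At (u, v) = (6, pi/4): H = sqrt(17)/51.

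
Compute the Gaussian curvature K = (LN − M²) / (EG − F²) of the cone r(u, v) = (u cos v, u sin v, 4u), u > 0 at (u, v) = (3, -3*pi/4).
K = 0

Coefficients of the first fundamental form: E = 17, F = 0, G = u^2.
Coefficients of the second fundamental form: L = 0, M = 0, N = 4*sqrt(17)*u^2/(17*Abs(u)).
Assemble K = (LN − M²)/(EG − F²) = 0. At (u, v) = (3, -3*pi/4): K = 0.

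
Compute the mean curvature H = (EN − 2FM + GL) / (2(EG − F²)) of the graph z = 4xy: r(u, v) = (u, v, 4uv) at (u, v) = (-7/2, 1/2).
H = 112*sqrt(201)/40401

With E = 16*v^2 + 1, F = 16*u*v, G = 16*u^2 + 1, L = 0, M = 4/sqrt(16*u^2 + 16*v^2 + 1), N = 0, assemble
  H = (EN − 2FM + GL) / (2(EG − F²)) = -64*u*v/(16*u^2 + 16*v^2 + 1)^(3/2).
At (u, v) = (-7/2, 1/2): H = 112*sqrt(201)/40401.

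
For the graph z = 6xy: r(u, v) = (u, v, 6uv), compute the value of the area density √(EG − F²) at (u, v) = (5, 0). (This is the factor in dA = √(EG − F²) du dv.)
√(EG − F²)|_{(5, 0)} = sqrt(901)

E = 36*v^2 + 1, F = 36*u*v, G = 36*u^2 + 1, so EG − F² = 36*u^2 + 36*v^2 + 1. Taking the positive square root: √(EG − F²) = sqrt(36*u^2 + 36*v^2 + 1). At (u, v) = (5, 0): sqrt(901).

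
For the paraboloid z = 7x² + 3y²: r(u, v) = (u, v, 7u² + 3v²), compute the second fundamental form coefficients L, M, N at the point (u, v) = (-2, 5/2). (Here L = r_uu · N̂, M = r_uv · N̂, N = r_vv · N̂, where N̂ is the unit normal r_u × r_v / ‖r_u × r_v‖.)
L = 7*sqrt(1010)/505;  M = 0;  N = 3*sqrt(1010)/505

Compute the unit normal N̂(u, v) = (-14*u/sqrt(196*u^2 + 36*v^2 + 1), -6*v/sqrt(196*u^2 + 36*v^2 + 1), 1/sqrt(196*u^2 + 36*v^2 + 1)), and the second partials r_uu, r_uv, r_vv. Take dot products:
  L(u, v) = r_uu · N̂ = 14/sqrt(196*u^2 + 36*v^2 + 1),
  M(u, v) = r_uv · N̂ = 0,
  N(u, v) = r_vv · N̂ = 6/sqrt(196*u^2 + 36*v^2 + 1).
Evaluating at (u, v) = (-2, 5/2):
  L = 7*sqrt(1010)/505, M = 0, N = 3*sqrt(1010)/505.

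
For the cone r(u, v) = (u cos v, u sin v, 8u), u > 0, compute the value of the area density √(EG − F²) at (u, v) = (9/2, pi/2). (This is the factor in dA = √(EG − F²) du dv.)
√(EG − F²)|_{(9/2, pi/2)} = 9*sqrt(65)/2

E = 65, F = 0, G = u^2, so EG − F² = 65*u^2. Taking the positive square root: √(EG − F²) = sqrt(65)*Abs(u). At (u, v) = (9/2, pi/2): 9*sqrt(65)/2.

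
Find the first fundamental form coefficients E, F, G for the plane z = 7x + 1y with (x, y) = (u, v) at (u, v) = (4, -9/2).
E = 50;  F = 7;  G = 2

Partials: r_u = (1, 0, 7), r_v = (0, 1, 1). As functions of (u, v):
  E = r_u · r_u = 50,
  F = r_u · r_v = 7,
  G = r_v · r_v = 2.
Evaluating at (u, v) = (4, -9/2): E = 50, F = 7, G = 2.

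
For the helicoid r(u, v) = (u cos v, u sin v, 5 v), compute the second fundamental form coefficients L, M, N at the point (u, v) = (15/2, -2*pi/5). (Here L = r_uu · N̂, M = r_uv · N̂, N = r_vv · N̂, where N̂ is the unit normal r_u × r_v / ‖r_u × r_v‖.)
L = 0;  M = -2*sqrt(13)/13;  N = 0

Compute the unit normal N̂(u, v) = (5*sin(v)/sqrt(u^2 + 25), -5*cos(v)/sqrt(u^2 + 25), u/sqrt(u^2 + 25)), and the second partials r_uu, r_uv, r_vv. Take dot products:
  L(u, v) = r_uu · N̂ = 0,
  M(u, v) = r_uv · N̂ = -5/sqrt(u^2 + 25),
  N(u, v) = r_vv · N̂ = 0.
Evaluating at (u, v) = (15/2, -2*pi/5):
  L = 0, M = -2*sqrt(13)/13, N = 0.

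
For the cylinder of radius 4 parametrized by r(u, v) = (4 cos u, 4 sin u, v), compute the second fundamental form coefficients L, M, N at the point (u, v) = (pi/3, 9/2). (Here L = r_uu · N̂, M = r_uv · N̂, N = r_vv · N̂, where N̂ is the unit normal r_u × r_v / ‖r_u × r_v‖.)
L = -4;  M = 0;  N = 0

Compute the unit normal N̂(u, v) = (cos(u), sin(u), 0), and the second partials r_uu, r_uv, r_vv. Take dot products:
  L(u, v) = r_uu · N̂ = -4,
  M(u, v) = r_uv · N̂ = 0,
  N(u, v) = r_vv · N̂ = 0.
Evaluating at (u, v) = (pi/3, 9/2):
  L = -4, M = 0, N = 0.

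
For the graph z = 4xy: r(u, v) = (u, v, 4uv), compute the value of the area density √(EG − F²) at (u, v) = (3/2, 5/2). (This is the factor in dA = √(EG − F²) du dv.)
√(EG − F²)|_{(3/2, 5/2)} = sqrt(137)

E = 16*v^2 + 1, F = 16*u*v, G = 16*u^2 + 1, so EG − F² = 16*u^2 + 16*v^2 + 1. Taking the positive square root: √(EG − F²) = sqrt(16*u^2 + 16*v^2 + 1). At (u, v) = (3/2, 5/2): sqrt(137).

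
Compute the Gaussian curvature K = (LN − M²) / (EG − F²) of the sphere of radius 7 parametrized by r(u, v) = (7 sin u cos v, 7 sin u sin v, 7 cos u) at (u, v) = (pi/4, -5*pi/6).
K = 1/49

Coefficients of the first fundamental form: E = 49, F = 0, G = 49*sin(u)^2.
Coefficients of the second fundamental form: L = -7*sin(u)/Abs(sin(u)), M = 0, N = -7*sin(u)^3/Abs(sin(u)).
Assemble K = (LN − M²)/(EG − F²) = 1/49. At (u, v) = (pi/4, -5*pi/6): K = 1/49.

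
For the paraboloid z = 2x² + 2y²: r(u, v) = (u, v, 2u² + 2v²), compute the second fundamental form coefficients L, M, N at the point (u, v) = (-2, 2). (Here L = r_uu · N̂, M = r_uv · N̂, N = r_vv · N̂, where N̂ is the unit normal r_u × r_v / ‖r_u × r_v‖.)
L = 4*sqrt(129)/129;  M = 0;  N = 4*sqrt(129)/129

Compute the unit normal N̂(u, v) = (-4*u/sqrt(16*u^2 + 16*v^2 + 1), -4*v/sqrt(16*u^2 + 16*v^2 + 1), 1/sqrt(16*u^2 + 16*v^2 + 1)), and the second partials r_uu, r_uv, r_vv. Take dot products:
  L(u, v) = r_uu · N̂ = 4/sqrt(16*u^2 + 16*v^2 + 1),
  M(u, v) = r_uv · N̂ = 0,
  N(u, v) = r_vv · N̂ = 4/sqrt(16*u^2 + 16*v^2 + 1).
Evaluating at (u, v) = (-2, 2):
  L = 4*sqrt(129)/129, M = 0, N = 4*sqrt(129)/129.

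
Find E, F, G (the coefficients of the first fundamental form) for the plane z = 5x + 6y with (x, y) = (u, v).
E = 26;  F = 30;  G = 37

Compute partials: r_u = (1, 0, 5), r_v = (0, 1, 6). Then
  E = r_u · r_u = 26,
  F = r_u · r_v = 30,
  G = r_v · r_v = 37.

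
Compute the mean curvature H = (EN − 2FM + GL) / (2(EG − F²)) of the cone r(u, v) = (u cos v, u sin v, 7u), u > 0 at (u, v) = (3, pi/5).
H = 7*sqrt(2)/60

With E = 50, F = 0, G = u^2, L = 0, M = 0, N = 7*sqrt(2)*u^2/(10*Abs(u)), assemble
  H = (EN − 2FM + GL) / (2(EG − F²)) = 7*sqrt(2)/(20*Abs(u)).
At (u, v) = (3, pi/5): H = 7*sqrt(2)/60.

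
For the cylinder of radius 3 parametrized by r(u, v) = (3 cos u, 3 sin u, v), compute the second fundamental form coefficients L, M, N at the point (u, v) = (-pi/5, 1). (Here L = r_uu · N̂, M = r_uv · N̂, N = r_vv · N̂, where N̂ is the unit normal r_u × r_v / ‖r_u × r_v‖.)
L = -3;  M = 0;  N = 0

Compute the unit normal N̂(u, v) = (cos(u), sin(u), 0), and the second partials r_uu, r_uv, r_vv. Take dot products:
  L(u, v) = r_uu · N̂ = -3,
  M(u, v) = r_uv · N̂ = 0,
  N(u, v) = r_vv · N̂ = 0.
Evaluating at (u, v) = (-pi/5, 1):
  L = -3, M = 0, N = 0.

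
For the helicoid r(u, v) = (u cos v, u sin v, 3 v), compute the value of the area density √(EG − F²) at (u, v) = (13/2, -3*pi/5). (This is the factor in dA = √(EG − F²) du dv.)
√(EG − F²)|_{(13/2, -3*pi/5)} = sqrt(205)/2

E = 1, F = 0, G = u^2 + 9, so EG − F² = u^2 + 9. Taking the positive square root: √(EG − F²) = sqrt(u^2 + 9). At (u, v) = (13/2, -3*pi/5): sqrt(205)/2.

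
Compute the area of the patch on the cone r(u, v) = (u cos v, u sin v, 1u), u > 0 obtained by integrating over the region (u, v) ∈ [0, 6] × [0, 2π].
Area = 36*sqrt(2)*pi

Area = ∫∫ √(EG − F²) du dv with √(EG − F²) = sqrt(2)*Abs(u). Integrating over [0, 6] × [0, 2π] gives 36*sqrt(2)*pi.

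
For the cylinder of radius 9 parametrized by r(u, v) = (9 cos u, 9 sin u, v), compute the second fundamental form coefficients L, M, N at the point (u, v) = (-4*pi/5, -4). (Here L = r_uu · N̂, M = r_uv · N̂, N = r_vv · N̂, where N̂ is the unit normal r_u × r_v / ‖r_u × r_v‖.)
L = -9;  M = 0;  N = 0

Compute the unit normal N̂(u, v) = (cos(u), sin(u), 0), and the second partials r_uu, r_uv, r_vv. Take dot products:
  L(u, v) = r_uu · N̂ = -9,
  M(u, v) = r_uv · N̂ = 0,
  N(u, v) = r_vv · N̂ = 0.
Evaluating at (u, v) = (-4*pi/5, -4):
  L = -9, M = 0, N = 0.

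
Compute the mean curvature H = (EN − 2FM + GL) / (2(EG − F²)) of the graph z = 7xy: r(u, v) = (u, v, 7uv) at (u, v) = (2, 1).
H = -343*sqrt(246)/30258

With E = 49*v^2 + 1, F = 49*u*v, G = 49*u^2 + 1, L = 0, M = 7/sqrt(49*u^2 + 49*v^2 + 1), N = 0, assemble
  H = (EN − 2FM + GL) / (2(EG − F²)) = -343*u*v/(49*u^2 + 49*v^2 + 1)^(3/2).
At (u, v) = (2, 1): H = -343*sqrt(246)/30258.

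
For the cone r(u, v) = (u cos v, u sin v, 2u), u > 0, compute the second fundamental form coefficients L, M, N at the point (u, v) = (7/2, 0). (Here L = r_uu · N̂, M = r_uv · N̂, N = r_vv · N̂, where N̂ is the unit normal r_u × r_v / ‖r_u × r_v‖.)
L = 0;  M = 0;  N = 7*sqrt(5)/5

Compute the unit normal N̂(u, v) = (-2*sqrt(5)*u*cos(v)/(5*Abs(u)), -2*sqrt(5)*u*sin(v)/(5*Abs(u)), sqrt(5)*u/(5*Abs(u))), and the second partials r_uu, r_uv, r_vv. Take dot products:
  L(u, v) = r_uu · N̂ = 0,
  M(u, v) = r_uv · N̂ = 0,
  N(u, v) = r_vv · N̂ = 2*sqrt(5)*u^2/(5*Abs(u)).
Evaluating at (u, v) = (7/2, 0):
  L = 0, M = 0, N = 7*sqrt(5)/5.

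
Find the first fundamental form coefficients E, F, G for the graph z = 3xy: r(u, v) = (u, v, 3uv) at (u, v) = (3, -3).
E = 82;  F = -81;  G = 82

Partials: r_u = (1, 0, 3*v), r_v = (0, 1, 3*u). As functions of (u, v):
  E = r_u · r_u = 9*v^2 + 1,
  F = r_u · r_v = 9*u*v,
  G = r_v · r_v = 9*u^2 + 1.
Evaluating at (u, v) = (3, -3): E = 82, F = -81, G = 82.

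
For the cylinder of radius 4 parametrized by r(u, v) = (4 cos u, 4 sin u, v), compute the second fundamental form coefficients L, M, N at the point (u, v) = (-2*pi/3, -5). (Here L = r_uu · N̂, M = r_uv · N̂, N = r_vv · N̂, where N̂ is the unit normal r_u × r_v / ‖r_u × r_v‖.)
L = -4;  M = 0;  N = 0

Compute the unit normal N̂(u, v) = (cos(u), sin(u), 0), and the second partials r_uu, r_uv, r_vv. Take dot products:
  L(u, v) = r_uu · N̂ = -4,
  M(u, v) = r_uv · N̂ = 0,
  N(u, v) = r_vv · N̂ = 0.
Evaluating at (u, v) = (-2*pi/3, -5):
  L = -4, M = 0, N = 0.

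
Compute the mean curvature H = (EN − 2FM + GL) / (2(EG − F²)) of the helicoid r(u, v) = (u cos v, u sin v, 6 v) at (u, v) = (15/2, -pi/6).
H = 0

With E = 1, F = 0, G = u^2 + 36, L = 0, M = -6/sqrt(u^2 + 36), N = 0, assemble
  H = (EN − 2FM + GL) / (2(EG − F²)) = 0.
At (u, v) = (15/2, -pi/6): H = 0.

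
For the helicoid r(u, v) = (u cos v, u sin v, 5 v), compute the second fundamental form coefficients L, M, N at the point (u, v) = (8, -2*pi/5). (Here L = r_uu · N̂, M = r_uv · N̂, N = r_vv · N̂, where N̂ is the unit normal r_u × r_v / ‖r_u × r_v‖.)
L = 0;  M = -5*sqrt(89)/89;  N = 0

Compute the unit normal N̂(u, v) = (5*sin(v)/sqrt(u^2 + 25), -5*cos(v)/sqrt(u^2 + 25), u/sqrt(u^2 + 25)), and the second partials r_uu, r_uv, r_vv. Take dot products:
  L(u, v) = r_uu · N̂ = 0,
  M(u, v) = r_uv · N̂ = -5/sqrt(u^2 + 25),
  N(u, v) = r_vv · N̂ = 0.
Evaluating at (u, v) = (8, -2*pi/5):
  L = 0, M = -5*sqrt(89)/89, N = 0.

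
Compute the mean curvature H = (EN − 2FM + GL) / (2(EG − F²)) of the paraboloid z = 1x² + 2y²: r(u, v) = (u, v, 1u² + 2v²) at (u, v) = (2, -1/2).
H = 13*sqrt(21)/147

With E = 4*u^2 + 1, F = 8*u*v, G = 16*v^2 + 1, L = 2/sqrt(4*u^2 + 16*v^2 + 1), M = 0, N = 4/sqrt(4*u^2 + 16*v^2 + 1), assemble
  H = (EN − 2FM + GL) / (2(EG − F²)) = (8*u^2 + 16*v^2 + 3)/(4*u^2 + 16*v^2 + 1)^(3/2).
At (u, v) = (2, -1/2): H = 13*sqrt(21)/147.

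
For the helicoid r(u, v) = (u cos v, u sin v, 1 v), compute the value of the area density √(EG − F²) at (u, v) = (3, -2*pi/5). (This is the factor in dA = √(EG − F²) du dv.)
√(EG − F²)|_{(3, -2*pi/5)} = sqrt(10)

E = 1, F = 0, G = u^2 + 1, so EG − F² = u^2 + 1. Taking the positive square root: √(EG − F²) = sqrt(u^2 + 1). At (u, v) = (3, -2*pi/5): sqrt(10).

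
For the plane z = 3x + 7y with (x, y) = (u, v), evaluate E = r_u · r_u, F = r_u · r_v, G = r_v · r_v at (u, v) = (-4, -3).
E = 10;  F = 21;  G = 50

Partials: r_u = (1, 0, 3), r_v = (0, 1, 7). As functions of (u, v):
  E = r_u · r_u = 10,
  F = r_u · r_v = 21,
  G = r_v · r_v = 50.
Evaluating at (u, v) = (-4, -3): E = 10, F = 21, G = 50.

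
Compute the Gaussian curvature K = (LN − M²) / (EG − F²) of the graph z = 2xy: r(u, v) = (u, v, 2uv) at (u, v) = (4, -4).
K = -4/16641

Coefficients of the first fundamental form: E = 4*v^2 + 1, F = 4*u*v, G = 4*u^2 + 1.
Coefficients of the second fundamental form: L = 0, M = 2/sqrt(4*u^2 + 4*v^2 + 1), N = 0.
Assemble K = (LN − M²)/(EG − F²) = -4/(16*u^4 + 32*u^2*v^2 + 8*u^2 + 16*v^4 + 8*v^2 + 1). At (u, v) = (4, -4): K = -4/16641.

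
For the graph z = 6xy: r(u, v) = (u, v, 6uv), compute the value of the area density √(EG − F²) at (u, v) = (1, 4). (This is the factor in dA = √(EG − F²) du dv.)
√(EG − F²)|_{(1, 4)} = sqrt(613)

E = 36*v^2 + 1, F = 36*u*v, G = 36*u^2 + 1, so EG − F² = 36*u^2 + 36*v^2 + 1. Taking the positive square root: √(EG − F²) = sqrt(36*u^2 + 36*v^2 + 1). At (u, v) = (1, 4): sqrt(613).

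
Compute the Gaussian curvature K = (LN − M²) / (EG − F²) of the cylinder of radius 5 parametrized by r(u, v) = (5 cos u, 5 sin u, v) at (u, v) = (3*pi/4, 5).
K = 0

Coefficients of the first fundamental form: E = 25, F = 0, G = 1.
Coefficients of the second fundamental form: L = -5, M = 0, N = 0.
Assemble K = (LN − M²)/(EG − F²) = 0. At (u, v) = (3*pi/4, 5): K = 0.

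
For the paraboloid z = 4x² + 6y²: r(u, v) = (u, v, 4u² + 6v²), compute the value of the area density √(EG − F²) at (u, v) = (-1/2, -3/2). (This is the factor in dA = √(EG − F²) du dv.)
√(EG − F²)|_{(-1/2, -3/2)} = sqrt(341)

E = 64*u^2 + 1, F = 96*u*v, G = 144*v^2 + 1, so EG − F² = 64*u^2 + 144*v^2 + 1. Taking the positive square root: √(EG − F²) = sqrt(64*u^2 + 144*v^2 + 1). At (u, v) = (-1/2, -3/2): sqrt(341).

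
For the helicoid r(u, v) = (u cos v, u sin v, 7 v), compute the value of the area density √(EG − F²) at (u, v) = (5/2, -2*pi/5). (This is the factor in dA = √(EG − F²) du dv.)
√(EG − F²)|_{(5/2, -2*pi/5)} = sqrt(221)/2

E = 1, F = 0, G = u^2 + 49, so EG − F² = u^2 + 49. Taking the positive square root: √(EG − F²) = sqrt(u^2 + 49). At (u, v) = (5/2, -2*pi/5): sqrt(221)/2.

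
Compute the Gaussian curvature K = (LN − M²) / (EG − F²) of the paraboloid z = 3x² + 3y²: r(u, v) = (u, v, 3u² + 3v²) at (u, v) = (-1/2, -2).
K = 9/5929

Coefficients of the first fundamental form: E = 36*u^2 + 1, F = 36*u*v, G = 36*v^2 + 1.
Coefficients of the second fundamental form: L = 6/sqrt(36*u^2 + 36*v^2 + 1), M = 0, N = 6/sqrt(36*u^2 + 36*v^2 + 1).
Assemble K = (LN − M²)/(EG − F²) = 36/(1296*u^4 + 2592*u^2*v^2 + 72*u^2 + 1296*v^4 + 72*v^2 + 1). At (u, v) = (-1/2, -2): K = 9/5929.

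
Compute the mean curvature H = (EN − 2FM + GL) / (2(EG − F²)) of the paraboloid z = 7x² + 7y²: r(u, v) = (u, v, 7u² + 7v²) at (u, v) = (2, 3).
H = 17850*sqrt(2549)/6497401

With E = 196*u^2 + 1, F = 196*u*v, G = 196*v^2 + 1, L = 14/sqrt(196*u^2 + 196*v^2 + 1), M = 0, N = 14/sqrt(196*u^2 + 196*v^2 + 1), assemble
  H = (EN − 2FM + GL) / (2(EG − F²)) = 14*(98*u^2 + 98*v^2 + 1)/(196*u^2 + 196*v^2 + 1)^(3/2).
At (u, v) = (2, 3): H = 17850*sqrt(2549)/6497401.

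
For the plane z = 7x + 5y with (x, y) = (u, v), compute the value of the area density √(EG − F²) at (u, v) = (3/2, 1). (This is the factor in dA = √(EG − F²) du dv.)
√(EG − F²)|_{(3/2, 1)} = 5*sqrt(3)

E = 50, F = 35, G = 26, so EG − F² = 75. Taking the positive square root: √(EG − F²) = 5*sqrt(3). At (u, v) = (3/2, 1): 5*sqrt(3).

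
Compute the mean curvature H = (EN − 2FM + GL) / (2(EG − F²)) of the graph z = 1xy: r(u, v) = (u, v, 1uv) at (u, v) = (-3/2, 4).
H = 48*sqrt(77)/5929

With E = v^2 + 1, F = u*v, G = u^2 + 1, L = 0, M = 1/sqrt(u^2 + v^2 + 1), N = 0, assemble
  H = (EN − 2FM + GL) / (2(EG − F²)) = -u*v/(u^2 + v^2 + 1)^(3/2).
At (u, v) = (-3/2, 4): H = 48*sqrt(77)/5929.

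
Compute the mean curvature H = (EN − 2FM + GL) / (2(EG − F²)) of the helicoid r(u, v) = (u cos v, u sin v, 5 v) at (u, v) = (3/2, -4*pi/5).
H = 0

With E = 1, F = 0, G = u^2 + 25, L = 0, M = -5/sqrt(u^2 + 25), N = 0, assemble
  H = (EN − 2FM + GL) / (2(EG − F²)) = 0.
At (u, v) = (3/2, -4*pi/5): H = 0.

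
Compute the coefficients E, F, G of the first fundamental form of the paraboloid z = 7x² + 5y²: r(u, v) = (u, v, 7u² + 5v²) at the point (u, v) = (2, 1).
E = 785;  F = 280;  G = 101

Partials: r_u = (1, 0, 14*u), r_v = (0, 1, 10*v). As functions of (u, v):
  E = r_u · r_u = 196*u^2 + 1,
  F = r_u · r_v = 140*u*v,
  G = r_v · r_v = 100*v^2 + 1.
Evaluating at (u, v) = (2, 1): E = 785, F = 280, G = 101.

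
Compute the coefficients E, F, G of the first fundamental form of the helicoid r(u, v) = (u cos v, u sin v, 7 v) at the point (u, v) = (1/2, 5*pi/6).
E = 1;  F = 0;  G = 197/4

Partials: r_u = (cos(v), sin(v), 0), r_v = (-u*sin(v), u*cos(v), 7). As functions of (u, v):
  E = r_u · r_u = 1,
  F = r_u · r_v = 0,
  G = r_v · r_v = u^2 + 49.
Evaluating at (u, v) = (1/2, 5*pi/6): E = 1, F = 0, G = 197/4.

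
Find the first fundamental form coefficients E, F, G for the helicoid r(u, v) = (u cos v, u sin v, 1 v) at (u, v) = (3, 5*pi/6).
E = 1;  F = 0;  G = 10

Partials: r_u = (cos(v), sin(v), 0), r_v = (-u*sin(v), u*cos(v), 1). As functions of (u, v):
  E = r_u · r_u = 1,
  F = r_u · r_v = 0,
  G = r_v · r_v = u^2 + 1.
Evaluating at (u, v) = (3, 5*pi/6): E = 1, F = 0, G = 10.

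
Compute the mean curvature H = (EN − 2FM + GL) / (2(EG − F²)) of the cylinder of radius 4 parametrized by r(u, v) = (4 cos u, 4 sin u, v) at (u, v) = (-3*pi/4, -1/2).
H = -1/8

With E = 16, F = 0, G = 1, L = -4, M = 0, N = 0, assemble
  H = (EN − 2FM + GL) / (2(EG − F²)) = -1/8.
At (u, v) = (-3*pi/4, -1/2): H = -1/8.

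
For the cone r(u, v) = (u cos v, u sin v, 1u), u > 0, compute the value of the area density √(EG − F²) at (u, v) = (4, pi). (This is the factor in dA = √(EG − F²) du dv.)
√(EG − F²)|_{(4, pi)} = 4*sqrt(2)

E = 2, F = 0, G = u^2, so EG − F² = 2*u^2. Taking the positive square root: √(EG − F²) = sqrt(2)*Abs(u). At (u, v) = (4, pi): 4*sqrt(2).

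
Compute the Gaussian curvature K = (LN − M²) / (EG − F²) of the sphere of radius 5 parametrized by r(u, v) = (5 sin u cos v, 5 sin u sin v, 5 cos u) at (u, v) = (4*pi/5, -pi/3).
K = 1/25

Coefficients of the first fundamental form: E = 25, F = 0, G = 25*sin(u)^2.
Coefficients of the second fundamental form: L = -5*sin(u)/Abs(sin(u)), M = 0, N = -5*sin(u)^3/Abs(sin(u)).
Assemble K = (LN − M²)/(EG − F²) = 1/25. At (u, v) = (4*pi/5, -pi/3): K = 1/25.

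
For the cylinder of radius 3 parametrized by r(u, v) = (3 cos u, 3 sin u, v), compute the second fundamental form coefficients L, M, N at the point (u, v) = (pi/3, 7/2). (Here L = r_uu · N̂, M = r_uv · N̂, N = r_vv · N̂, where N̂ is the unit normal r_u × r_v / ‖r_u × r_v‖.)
L = -3;  M = 0;  N = 0

Compute the unit normal N̂(u, v) = (cos(u), sin(u), 0), and the second partials r_uu, r_uv, r_vv. Take dot products:
  L(u, v) = r_uu · N̂ = -3,
  M(u, v) = r_uv · N̂ = 0,
  N(u, v) = r_vv · N̂ = 0.
Evaluating at (u, v) = (pi/3, 7/2):
  L = -3, M = 0, N = 0.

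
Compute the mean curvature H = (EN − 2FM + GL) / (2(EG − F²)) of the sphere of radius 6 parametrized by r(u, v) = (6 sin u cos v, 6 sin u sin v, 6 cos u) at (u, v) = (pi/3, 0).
H = -1/6

With E = 36, F = 0, G = 36*sin(u)^2, L = -6*sin(u)/Abs(sin(u)), M = 0, N = -6*sin(u)^3/Abs(sin(u)), assemble
  H = (EN − 2FM + GL) / (2(EG − F²)) = -sin(u)/(6*Abs(sin(u))).
At (u, v) = (pi/3, 0): H = -1/6.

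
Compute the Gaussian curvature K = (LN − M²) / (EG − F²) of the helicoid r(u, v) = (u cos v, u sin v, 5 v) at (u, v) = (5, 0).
K = -1/100

Coefficients of the first fundamental form: E = 1, F = 0, G = u^2 + 25.
Coefficients of the second fundamental form: L = 0, M = -5/sqrt(u^2 + 25), N = 0.
Assemble K = (LN − M²)/(EG − F²) = -25/(u^2 + 25)^2. At (u, v) = (5, 0): K = -1/100.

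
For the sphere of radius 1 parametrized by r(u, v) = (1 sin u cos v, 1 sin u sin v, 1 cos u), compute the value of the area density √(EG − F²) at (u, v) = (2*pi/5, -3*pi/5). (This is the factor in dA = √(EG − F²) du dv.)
√(EG − F²)|_{(2*pi/5, -3*pi/5)} = sqrt(2*sqrt(5) + 10)/4

E = 1, F = 0, G = sin(u)^2, so EG − F² = sin(u)^2. Taking the positive square root: √(EG − F²) = Abs(sin(u)). At (u, v) = (2*pi/5, -3*pi/5): sqrt(2*sqrt(5) + 10)/4.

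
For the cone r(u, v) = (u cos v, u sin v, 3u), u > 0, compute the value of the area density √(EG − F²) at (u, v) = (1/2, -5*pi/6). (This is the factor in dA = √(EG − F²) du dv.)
√(EG − F²)|_{(1/2, -5*pi/6)} = sqrt(10)/2

E = 10, F = 0, G = u^2, so EG − F² = 10*u^2. Taking the positive square root: √(EG − F²) = sqrt(10)*Abs(u). At (u, v) = (1/2, -5*pi/6): sqrt(10)/2.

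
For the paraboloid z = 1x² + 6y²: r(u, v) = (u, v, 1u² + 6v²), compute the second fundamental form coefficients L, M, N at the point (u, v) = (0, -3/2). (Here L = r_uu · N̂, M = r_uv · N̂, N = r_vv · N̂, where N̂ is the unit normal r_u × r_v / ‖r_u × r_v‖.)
L = 2*sqrt(13)/65;  M = 0;  N = 12*sqrt(13)/65

Compute the unit normal N̂(u, v) = (-2*u/sqrt(4*u^2 + 144*v^2 + 1), -12*v/sqrt(4*u^2 + 144*v^2 + 1), 1/sqrt(4*u^2 + 144*v^2 + 1)), and the second partials r_uu, r_uv, r_vv. Take dot products:
  L(u, v) = r_uu · N̂ = 2/sqrt(4*u^2 + 144*v^2 + 1),
  M(u, v) = r_uv · N̂ = 0,
  N(u, v) = r_vv · N̂ = 12/sqrt(4*u^2 + 144*v^2 + 1).
Evaluating at (u, v) = (0, -3/2):
  L = 2*sqrt(13)/65, M = 0, N = 12*sqrt(13)/65.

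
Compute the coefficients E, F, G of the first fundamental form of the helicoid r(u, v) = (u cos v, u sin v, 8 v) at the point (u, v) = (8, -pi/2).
E = 1;  F = 0;  G = 128

Partials: r_u = (cos(v), sin(v), 0), r_v = (-u*sin(v), u*cos(v), 8). As functions of (u, v):
  E = r_u · r_u = 1,
  F = r_u · r_v = 0,
  G = r_v · r_v = u^2 + 64.
Evaluating at (u, v) = (8, -pi/2): E = 1, F = 0, G = 128.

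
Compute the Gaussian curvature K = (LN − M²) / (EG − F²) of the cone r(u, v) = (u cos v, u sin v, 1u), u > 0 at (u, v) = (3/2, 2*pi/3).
K = 0

Coefficients of the first fundamental form: E = 2, F = 0, G = u^2.
Coefficients of the second fundamental form: L = 0, M = 0, N = sqrt(2)*u^2/(2*Abs(u)).
Assemble K = (LN − M²)/(EG − F²) = 0. At (u, v) = (3/2, 2*pi/3): K = 0.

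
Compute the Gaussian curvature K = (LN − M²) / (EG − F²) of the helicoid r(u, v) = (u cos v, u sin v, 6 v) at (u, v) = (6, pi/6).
K = -1/144

Coefficients of the first fundamental form: E = 1, F = 0, G = u^2 + 36.
Coefficients of the second fundamental form: L = 0, M = -6/sqrt(u^2 + 36), N = 0.
Assemble K = (LN − M²)/(EG − F²) = -36/(u^2 + 36)^2. At (u, v) = (6, pi/6): K = -1/144.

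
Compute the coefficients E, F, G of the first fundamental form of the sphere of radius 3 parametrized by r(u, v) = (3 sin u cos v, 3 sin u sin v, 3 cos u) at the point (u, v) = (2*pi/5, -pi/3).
E = 9;  F = 0;  G = 9*sqrt(5)/8 + 45/8

Partials: r_u = (3*cos(u)*cos(v), 3*sin(v)*cos(u), -3*sin(u)), r_v = (-3*sin(u)*sin(v), 3*sin(u)*cos(v), 0). As functions of (u, v):
  E = r_u · r_u = 9,
  F = r_u · r_v = 0,
  G = r_v · r_v = 9*sin(u)^2.
Evaluating at (u, v) = (2*pi/5, -pi/3): E = 9, F = 0, G = 9*sqrt(5)/8 + 45/8.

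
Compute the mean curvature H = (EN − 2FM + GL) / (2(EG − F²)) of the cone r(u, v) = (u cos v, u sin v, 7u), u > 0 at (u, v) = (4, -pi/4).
H = 7*sqrt(2)/80

With E = 50, F = 0, G = u^2, L = 0, M = 0, N = 7*sqrt(2)*u^2/(10*Abs(u)), assemble
  H = (EN − 2FM + GL) / (2(EG − F²)) = 7*sqrt(2)/(20*Abs(u)).
At (u, v) = (4, -pi/4): H = 7*sqrt(2)/80.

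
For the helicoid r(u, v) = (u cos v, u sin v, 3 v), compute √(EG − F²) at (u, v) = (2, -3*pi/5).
√(EG − F²)|_{(2, -3*pi/5)} = sqrt(13)

E = 1, F = 0, G = u^2 + 9; EG − F² = u^2 + 9; √(EG − F²) = sqrt(u^2 + 9). At the given point: sqrt(13).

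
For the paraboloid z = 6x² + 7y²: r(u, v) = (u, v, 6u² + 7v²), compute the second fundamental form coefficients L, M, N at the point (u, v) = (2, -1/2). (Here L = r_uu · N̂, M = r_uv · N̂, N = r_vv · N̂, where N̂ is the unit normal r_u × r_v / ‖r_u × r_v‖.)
L = 6*sqrt(626)/313;  M = 0;  N = 7*sqrt(626)/313

Compute the unit normal N̂(u, v) = (-12*u/sqrt(144*u^2 + 196*v^2 + 1), -14*v/sqrt(144*u^2 + 196*v^2 + 1), 1/sqrt(144*u^2 + 196*v^2 + 1)), and the second partials r_uu, r_uv, r_vv. Take dot products:
  L(u, v) = r_uu · N̂ = 12/sqrt(144*u^2 + 196*v^2 + 1),
  M(u, v) = r_uv · N̂ = 0,
  N(u, v) = r_vv · N̂ = 14/sqrt(144*u^2 + 196*v^2 + 1).
Evaluating at (u, v) = (2, -1/2):
  L = 6*sqrt(626)/313, M = 0, N = 7*sqrt(626)/313.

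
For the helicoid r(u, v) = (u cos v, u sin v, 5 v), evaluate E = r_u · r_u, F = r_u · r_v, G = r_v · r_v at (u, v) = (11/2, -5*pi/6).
E = 1;  F = 0;  G = 221/4

Partials: r_u = (cos(v), sin(v), 0), r_v = (-u*sin(v), u*cos(v), 5). As functions of (u, v):
  E = r_u · r_u = 1,
  F = r_u · r_v = 0,
  G = r_v · r_v = u^2 + 25.
Evaluating at (u, v) = (11/2, -5*pi/6): E = 1, F = 0, G = 221/4.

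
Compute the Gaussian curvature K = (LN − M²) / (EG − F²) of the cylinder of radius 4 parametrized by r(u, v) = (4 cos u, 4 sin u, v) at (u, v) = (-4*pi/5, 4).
K = 0

Coefficients of the first fundamental form: E = 16, F = 0, G = 1.
Coefficients of the second fundamental form: L = -4, M = 0, N = 0.
Assemble K = (LN − M²)/(EG − F²) = 0. At (u, v) = (-4*pi/5, 4): K = 0.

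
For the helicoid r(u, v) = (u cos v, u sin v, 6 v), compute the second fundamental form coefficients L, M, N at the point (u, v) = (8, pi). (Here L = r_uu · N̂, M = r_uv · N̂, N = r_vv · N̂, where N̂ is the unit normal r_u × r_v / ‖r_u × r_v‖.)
L = 0;  M = -3/5;  N = 0

Compute the unit normal N̂(u, v) = (6*sin(v)/sqrt(u^2 + 36), -6*cos(v)/sqrt(u^2 + 36), u/sqrt(u^2 + 36)), and the second partials r_uu, r_uv, r_vv. Take dot products:
  L(u, v) = r_uu · N̂ = 0,
  M(u, v) = r_uv · N̂ = -6/sqrt(u^2 + 36),
  N(u, v) = r_vv · N̂ = 0.
Evaluating at (u, v) = (8, pi):
  L = 0, M = -3/5, N = 0.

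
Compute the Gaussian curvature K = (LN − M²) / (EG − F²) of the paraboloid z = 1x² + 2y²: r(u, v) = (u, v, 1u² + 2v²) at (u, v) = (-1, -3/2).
K = 8/1681

Coefficients of the first fundamental form: E = 4*u^2 + 1, F = 8*u*v, G = 16*v^2 + 1.
Coefficients of the second fundamental form: L = 2/sqrt(4*u^2 + 16*v^2 + 1), M = 0, N = 4/sqrt(4*u^2 + 16*v^2 + 1).
Assemble K = (LN − M²)/(EG − F²) = 8/(16*u^4 + 128*u^2*v^2 + 8*u^2 + 256*v^4 + 32*v^2 + 1). At (u, v) = (-1, -3/2): K = 8/1681.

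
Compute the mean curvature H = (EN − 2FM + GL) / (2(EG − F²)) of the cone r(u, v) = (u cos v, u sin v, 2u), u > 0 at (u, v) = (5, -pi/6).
H = sqrt(5)/25

With E = 5, F = 0, G = u^2, L = 0, M = 0, N = 2*sqrt(5)*u^2/(5*Abs(u)), assemble
  H = (EN − 2FM + GL) / (2(EG − F²)) = sqrt(5)/(5*Abs(u)).
At (u, v) = (5, -pi/6): H = sqrt(5)/25.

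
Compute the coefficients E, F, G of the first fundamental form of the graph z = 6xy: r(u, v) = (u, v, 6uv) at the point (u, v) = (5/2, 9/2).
E = 730;  F = 405;  G = 226

Partials: r_u = (1, 0, 6*v), r_v = (0, 1, 6*u). As functions of (u, v):
  E = r_u · r_u = 36*v^2 + 1,
  F = r_u · r_v = 36*u*v,
  G = r_v · r_v = 36*u^2 + 1.
Evaluating at (u, v) = (5/2, 9/2): E = 730, F = 405, G = 226.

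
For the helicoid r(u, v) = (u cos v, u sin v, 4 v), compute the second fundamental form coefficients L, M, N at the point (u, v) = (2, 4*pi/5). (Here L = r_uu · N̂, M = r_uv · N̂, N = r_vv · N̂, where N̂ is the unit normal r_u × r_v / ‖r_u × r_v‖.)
L = 0;  M = -2*sqrt(5)/5;  N = 0

Compute the unit normal N̂(u, v) = (4*sin(v)/sqrt(u^2 + 16), -4*cos(v)/sqrt(u^2 + 16), u/sqrt(u^2 + 16)), and the second partials r_uu, r_uv, r_vv. Take dot products:
  L(u, v) = r_uu · N̂ = 0,
  M(u, v) = r_uv · N̂ = -4/sqrt(u^2 + 16),
  N(u, v) = r_vv · N̂ = 0.
Evaluating at (u, v) = (2, 4*pi/5):
  L = 0, M = -2*sqrt(5)/5, N = 0.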